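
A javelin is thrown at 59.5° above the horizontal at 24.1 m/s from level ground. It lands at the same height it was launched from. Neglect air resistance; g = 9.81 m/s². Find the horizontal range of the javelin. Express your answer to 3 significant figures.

For level ground, R = v₀² sin(2θ) / g.
sin(2 × 59.5°) = sin 119.0° = 0.8746.
R = (24.1)² × 0.8746 / 9.81 = 51.8 m.

51.8 m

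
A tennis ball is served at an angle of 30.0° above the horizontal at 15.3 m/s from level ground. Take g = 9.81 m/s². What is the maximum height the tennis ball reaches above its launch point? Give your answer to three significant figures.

2.98 m

Vertical component of launch velocity: v_y = 15.3 sin 30.0° = 7.650 m/s.
At the highest point the vertical velocity is zero, so v_y² = 2 g h_max.
h_max = (7.650)² / (2 × 9.81) = 58.52 / 19.62 = 2.98 m.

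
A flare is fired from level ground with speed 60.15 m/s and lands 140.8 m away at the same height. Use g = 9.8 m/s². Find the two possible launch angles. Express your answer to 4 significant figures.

11.21° and 78.79°

Level-ground range: R = v₀² sin(2θ)/g ⇒ sin 2θ = R g / v₀² = 140.8×9.8/60.15² = 0.3814.
2θ = arcsin(0.3814) = 22.420° or 180° − 22.420° = 157.580°.
So θ = 11.21° or θ = 78.79°.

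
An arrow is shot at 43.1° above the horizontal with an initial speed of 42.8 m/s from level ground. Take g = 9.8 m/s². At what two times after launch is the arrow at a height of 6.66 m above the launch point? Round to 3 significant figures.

0.237 s and 5.73 s

v_y0 = 42.8 sin 43.1° = 29.24 m/s.
Set y = v_y0 t − ½ g t² = 6.66: 4.900 t² − 29.24 t + 6.66 = 0.
t = [29.24 ± √(855.0 − 130.5)] / 9.8 = (29.24 ± 26.92) / 9.8, giving t = 0.237 s or t = 5.73 s.
So the arrow is at 6.66 m at t = 0.237 s (rising) and t = 5.73 s (falling).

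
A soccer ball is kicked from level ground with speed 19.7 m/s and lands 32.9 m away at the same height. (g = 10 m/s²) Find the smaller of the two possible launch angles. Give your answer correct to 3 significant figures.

29.0°

Level-ground range: R = v₀² sin(2θ)/g ⇒ sin 2θ = R g / v₀² = 32.9×10/19.7² = 0.8477.
2θ = arcsin(0.8477) = 57.96° or 180° − 57.96° = 122.04°.
So θ = 29.0° or θ = 61.0°.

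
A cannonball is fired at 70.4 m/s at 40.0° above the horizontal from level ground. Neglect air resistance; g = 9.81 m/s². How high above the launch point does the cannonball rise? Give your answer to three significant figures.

104 m

Vertical component of launch velocity: v_y = 70.4 sin 40.0° = 45.25 m/s.
At the highest point the vertical velocity is zero, so v_y² = 2 g h_max.
h_max = (45.25)² / (2 × 9.81) = 2048 / 19.62 = 104 m.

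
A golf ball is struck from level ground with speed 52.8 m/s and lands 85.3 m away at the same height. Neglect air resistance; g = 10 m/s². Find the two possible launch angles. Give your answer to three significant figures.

8.91° and 81.1°

Level-ground range: R = v₀² sin(2θ)/g ⇒ sin 2θ = R g / v₀² = 85.3×10/52.8² = 0.3060.
2θ = arcsin(0.3060) = 17.82° or 180° − 17.82° = 162.18°.
So θ = 8.91° or θ = 81.1°.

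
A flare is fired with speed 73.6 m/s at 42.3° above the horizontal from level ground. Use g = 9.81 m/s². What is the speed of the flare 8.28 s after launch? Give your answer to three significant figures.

63.0 m/s

v_x = 73.6 cos 42.3° = 54.44 m/s (constant).
v_y(t) = 73.6 sin 42.3° − g t = 49.53 − 9.81 × 8.28 = -31.70 m/s.
Speed = √(v_x² + v_y²) = √(2964 + 1005) = 63.0 m/s.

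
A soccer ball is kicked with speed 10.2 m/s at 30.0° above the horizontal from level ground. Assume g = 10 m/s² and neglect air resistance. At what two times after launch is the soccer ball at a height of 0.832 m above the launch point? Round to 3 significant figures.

v_y0 = 10.2 sin 30.0° = 5.100 m/s.
Set y = v_y0 t − ½ g t² = 0.832: 5.000 t² − 5.100 t + 0.832 = 0.
t = [5.100 ± √(26.01 − 16.64)] / 10 = (5.100 ± 3.061) / 10, giving t = 0.204 s or t = 0.816 s.
So the soccer ball is at 0.832 m at t = 0.204 s (rising) and t = 0.816 s (falling).

0.204 s and 0.816 s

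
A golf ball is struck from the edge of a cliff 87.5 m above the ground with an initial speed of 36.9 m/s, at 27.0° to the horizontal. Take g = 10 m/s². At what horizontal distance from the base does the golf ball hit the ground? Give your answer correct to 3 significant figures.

203 m

Components: v_x = 36.9 cos 27.0° = 32.88 m/s, v_y = 36.9 sin 27.0° = 16.75 m/s.
Vertical: 0 = 87.5 + 16.75 t − ½(10) t² ⇒ 5.000 t² − 16.75 t − 87.5 = 0.
t = [16.75 + √(280.6 + 1750)] / 10.00 = 6.181 s.
Horizontal: R = v_x · t = 32.88 × 6.181 = 203 m.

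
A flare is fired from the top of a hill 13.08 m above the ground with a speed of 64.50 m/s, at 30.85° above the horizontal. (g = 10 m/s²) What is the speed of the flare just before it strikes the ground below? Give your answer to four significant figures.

66.50 m/s

v_x = 64.50 cos 30.85° = 55.374 m/s is unchanged throughout.
For the vertical component, v_y² = v_y0² + 2 g h = (33.075)² + 2×10×13.08 = 1355.6, so |v_y| = 36.818 m/s.
Impact speed = √(v_x² + v_y²) = √(3066.3 + 1355.6) = 66.50 m/s.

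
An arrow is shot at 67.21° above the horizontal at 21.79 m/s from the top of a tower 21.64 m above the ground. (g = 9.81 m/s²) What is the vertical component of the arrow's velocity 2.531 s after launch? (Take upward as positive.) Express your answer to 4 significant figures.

Initial vertical component: v_y0 = 21.79 sin 67.21° = 20.089 m/s.
v_y(t) = v_y0 − g t = 20.089 − 9.81 × 2.531 = -4.740 m/s.

-4.740 m/s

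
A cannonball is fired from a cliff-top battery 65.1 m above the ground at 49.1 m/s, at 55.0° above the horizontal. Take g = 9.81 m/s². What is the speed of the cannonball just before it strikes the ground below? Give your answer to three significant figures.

v_x = 49.1 cos 55.0° = 28.16 m/s is unchanged throughout.
For the vertical component, v_y² = v_y0² + 2 g h = (40.22)² + 2×9.81×65.1 = 2895, so |v_y| = 53.81 m/s.
Impact speed = √(v_x² + v_y²) = √(793.0 + 2895) = 60.7 m/s.

60.7 m/s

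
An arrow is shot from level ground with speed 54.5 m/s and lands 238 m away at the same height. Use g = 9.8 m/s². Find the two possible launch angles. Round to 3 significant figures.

Level-ground range: R = v₀² sin(2θ)/g ⇒ sin 2θ = R g / v₀² = 238×9.8/54.5² = 0.7853.
2θ = arcsin(0.7853) = 51.75° or 180° − 51.75° = 128.25°.
So θ = 25.9° or θ = 64.1°.

25.9° and 64.1°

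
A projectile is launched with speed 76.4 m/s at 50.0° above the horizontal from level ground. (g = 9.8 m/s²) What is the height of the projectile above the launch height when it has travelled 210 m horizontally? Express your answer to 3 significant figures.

161 m

v_x = 76.4 cos 50.0° = 49.11 m/s, v_y0 = 76.4 sin 50.0° = 58.53 m/s.
Time to reach x = 210 m: t = x / v_x = 210 / 49.11 = 4.276 s.
y = v_y0 t − ½ g t² = 58.53×4.276 − 4.900×4.276² = 161 m.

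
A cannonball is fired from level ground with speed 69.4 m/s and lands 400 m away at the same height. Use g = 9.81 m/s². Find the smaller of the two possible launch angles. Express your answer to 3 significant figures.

27.3°

Level-ground range: R = v₀² sin(2θ)/g ⇒ sin 2θ = R g / v₀² = 400×9.81/69.4² = 0.8147.
2θ = arcsin(0.8147) = 54.56° or 180° − 54.56° = 125.44°.
So θ = 27.3° or θ = 62.7°.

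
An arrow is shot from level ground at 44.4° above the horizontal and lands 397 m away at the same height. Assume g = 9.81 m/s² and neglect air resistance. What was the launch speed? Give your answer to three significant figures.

On level ground, R = v₀² sin(2θ) / g, so v₀ = √(R g / sin 2θ).
sin(2 × 44.4°) = 0.9998.
v₀ = √(397 × 9.81 / 0.9998) = √3895 = 62.4 m/s.

62.4 m/s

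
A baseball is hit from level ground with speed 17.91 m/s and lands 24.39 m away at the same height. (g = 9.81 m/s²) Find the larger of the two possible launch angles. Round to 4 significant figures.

65.88°

Level-ground range: R = v₀² sin(2θ)/g ⇒ sin 2θ = R g / v₀² = 24.39×9.81/17.91² = 0.7459.
2θ = arcsin(0.7459) = 48.236° or 180° − 48.236° = 131.764°.
So θ = 24.12° or θ = 65.88°.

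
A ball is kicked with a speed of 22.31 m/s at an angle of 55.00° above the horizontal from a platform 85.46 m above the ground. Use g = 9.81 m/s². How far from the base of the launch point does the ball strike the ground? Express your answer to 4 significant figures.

82.33 m

Components: v_x = 22.31 cos 55.00° = 12.796 m/s, v_y = 22.31 sin 55.00° = 18.275 m/s.
Vertical: 0 = 85.46 + 18.275 t − ½(9.81) t² ⇒ 4.905 t² − 18.275 t − 85.46 = 0.
t = [18.275 + √(333.98 + 1676.7)] / 9.810 = 6.4338 s.
Horizontal: R = v_x · t = 12.796 × 6.4338 = 82.33 m.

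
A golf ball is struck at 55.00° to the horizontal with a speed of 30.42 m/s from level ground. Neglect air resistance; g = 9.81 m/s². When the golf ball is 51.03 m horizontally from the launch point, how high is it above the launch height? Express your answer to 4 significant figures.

v_x = 30.42 cos 55.00° = 17.448 m/s, v_y0 = 30.42 sin 55.00° = 24.919 m/s.
Time to reach x = 51.03 m: t = x / v_x = 51.03 / 17.448 = 2.9247 s.
y = v_y0 t − ½ g t² = 24.919×2.9247 − 4.905×2.9247² = 30.92 m.

30.92 m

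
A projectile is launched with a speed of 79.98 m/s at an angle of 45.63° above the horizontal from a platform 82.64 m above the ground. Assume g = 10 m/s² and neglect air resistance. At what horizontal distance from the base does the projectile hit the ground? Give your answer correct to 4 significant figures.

Components: v_x = 79.98 cos 45.63° = 55.929 m/s, v_y = 79.98 sin 45.63° = 57.173 m/s.
Vertical: 0 = 82.64 + 57.173 t − ½(10) t² ⇒ 5.000 t² − 57.173 t − 82.64 = 0.
t = [57.173 + √(3268.8 + 1652.8)] / 10.00 = 12.733 s.
Horizontal: R = v_x · t = 55.929 × 12.733 = 712.1 m.

712.1 m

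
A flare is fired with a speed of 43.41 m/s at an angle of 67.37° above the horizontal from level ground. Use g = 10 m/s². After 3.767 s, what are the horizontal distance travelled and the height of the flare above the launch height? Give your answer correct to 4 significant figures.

v_x = 43.41 cos 67.37° = 16.703 m/s; v_y0 = 43.41 sin 67.37° = 40.068 m/s.
x = v_x t = 16.703 × 3.767 = 62.92 m.
y = v_y0 t − ½ g t² = 40.068×3.767 − 5.000×3.767² = 79.98 m.

x = 62.92 m, y = 79.98 m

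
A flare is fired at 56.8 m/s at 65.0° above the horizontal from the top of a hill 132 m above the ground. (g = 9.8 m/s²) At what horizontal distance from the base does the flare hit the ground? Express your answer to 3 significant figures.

Components: v_x = 56.8 cos 65.0° = 24.00 m/s, v_y = 56.8 sin 65.0° = 51.48 m/s.
Vertical: 0 = 132 + 51.48 t − ½(9.8) t² ⇒ 4.900 t² − 51.48 t − 132 = 0.
t = [51.48 + √(2650 + 2587)] / 9.800 = 12.64 s.
Horizontal: R = v_x · t = 24.00 × 12.64 = 303 m.

303 m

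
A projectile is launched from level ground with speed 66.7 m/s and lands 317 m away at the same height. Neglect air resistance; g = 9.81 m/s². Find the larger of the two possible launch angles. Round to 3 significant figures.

Level-ground range: R = v₀² sin(2θ)/g ⇒ sin 2θ = R g / v₀² = 317×9.81/66.7² = 0.6990.
2θ = arcsin(0.6990) = 44.35° or 180° − 44.35° = 135.65°.
So θ = 22.2° or θ = 67.8°.

67.8°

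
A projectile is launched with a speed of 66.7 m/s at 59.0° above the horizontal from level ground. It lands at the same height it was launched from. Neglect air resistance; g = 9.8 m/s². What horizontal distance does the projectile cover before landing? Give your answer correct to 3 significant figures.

Components: v_x = 66.7 cos 59.0° = 34.35 m/s, v_y = 66.7 sin 59.0° = 57.17 m/s.
Time of flight (same landing height): t = 2 v_y / g = 2 × 57.17 / 9.8 = 11.67 s.
Range: R = v_x · t = 34.35 × 11.67 = 401 m.

401 m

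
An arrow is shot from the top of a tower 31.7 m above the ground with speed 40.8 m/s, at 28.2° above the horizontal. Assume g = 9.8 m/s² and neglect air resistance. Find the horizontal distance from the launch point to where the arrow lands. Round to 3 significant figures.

Components: v_x = 40.8 cos 28.2° = 35.96 m/s, v_y = 40.8 sin 28.2° = 19.28 m/s.
Vertical: 0 = 31.7 + 19.28 t − ½(9.8) t² ⇒ 4.900 t² − 19.28 t − 31.7 = 0.
t = [19.28 + √(371.7 + 621.3)] / 9.800 = 5.183 s.
Horizontal: R = v_x · t = 35.96 × 5.183 = 186 m.

186 m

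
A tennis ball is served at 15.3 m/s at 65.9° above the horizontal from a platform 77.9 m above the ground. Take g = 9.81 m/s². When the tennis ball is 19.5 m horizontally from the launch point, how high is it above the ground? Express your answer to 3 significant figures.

v_x = 15.3 cos 65.9° = 6.247 m/s, v_y0 = 15.3 sin 65.9° = 13.97 m/s.
Time to reach x = 19.5 m: t = x / v_x = 19.5 / 6.247 = 3.121 s.
y = 77.9 + v_y0 t − ½ g t² = 77.9 + 13.97×3.121 − 4.905×3.121² = 73.7 m.

73.7 m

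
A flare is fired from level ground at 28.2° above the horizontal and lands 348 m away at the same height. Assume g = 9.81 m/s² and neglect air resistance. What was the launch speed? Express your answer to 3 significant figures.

64.0 m/s

On level ground, R = v₀² sin(2θ) / g, so v₀ = √(R g / sin 2θ).
sin(2 × 28.2°) = 0.8329.
v₀ = √(348 × 9.81 / 0.8329) = √4099 = 64.0 m/s.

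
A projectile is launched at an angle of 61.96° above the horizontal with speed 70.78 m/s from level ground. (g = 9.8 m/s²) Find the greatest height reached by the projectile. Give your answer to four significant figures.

Vertical component of launch velocity: v_y = 70.78 sin 61.96° = 62.472 m/s.
At the highest point the vertical velocity is zero, so v_y² = 2 g h_max.
h_max = (62.472)² / (2 × 9.8) = 3902.8 / 19.60 = 199.1 m.

199.1 m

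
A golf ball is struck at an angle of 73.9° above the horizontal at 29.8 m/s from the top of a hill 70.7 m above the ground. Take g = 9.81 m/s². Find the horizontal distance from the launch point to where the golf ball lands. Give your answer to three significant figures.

63.7 m

Components: v_x = 29.8 cos 73.9° = 8.264 m/s, v_y = 29.8 sin 73.9° = 28.63 m/s.
Vertical: 0 = 70.7 + 28.63 t − ½(9.81) t² ⇒ 4.905 t² − 28.63 t − 70.7 = 0.
t = [28.63 + √(819.7 + 1387)] / 9.810 = 7.707 s.
Horizontal: R = v_x · t = 8.264 × 7.707 = 63.7 m.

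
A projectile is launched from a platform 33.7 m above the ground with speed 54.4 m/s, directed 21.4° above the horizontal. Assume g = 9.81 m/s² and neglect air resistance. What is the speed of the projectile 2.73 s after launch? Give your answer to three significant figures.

51.1 m/s

v_x = 54.4 cos 21.4° = 50.65 m/s (constant).
v_y(t) = 54.4 sin 21.4° − g t = 19.85 − 9.81 × 2.73 = -6.931 m/s.
Speed = √(v_x² + v_y²) = √(2565 + 48.04) = 51.1 m/s.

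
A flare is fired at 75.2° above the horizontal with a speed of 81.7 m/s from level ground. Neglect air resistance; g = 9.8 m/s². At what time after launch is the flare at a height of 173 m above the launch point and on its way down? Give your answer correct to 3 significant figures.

v_y0 = 81.7 sin 75.2° = 78.99 m/s.
Set y = v_y0 t − ½ g t² = 173: 4.900 t² − 78.99 t + 173 = 0.
t = [78.99 ± √(6239 − 3391)] / 9.8 = (78.99 ± 53.37) / 9.8, giving t = 2.61 s or t = 13.5 s.
On the way down corresponds to the larger root: t = 13.5 s.

13.5 s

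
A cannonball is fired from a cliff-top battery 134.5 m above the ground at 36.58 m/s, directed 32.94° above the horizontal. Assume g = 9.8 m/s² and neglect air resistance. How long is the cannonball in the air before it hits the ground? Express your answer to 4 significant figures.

7.648 s

Vertical component: v_y = 36.58 sin 32.94° = 19.891 m/s.
Taking up as positive with launch at y = 134.5 m, landing at y = 0: 0 = 134.5 + 19.891 t − ½(9.8) t².
Solving 4.900 t² − 19.891 t − 134.5 = 0 gives t = [19.891 + √(19.891² + 4·4.900·134.5)] / 9.800 = 7.648 s.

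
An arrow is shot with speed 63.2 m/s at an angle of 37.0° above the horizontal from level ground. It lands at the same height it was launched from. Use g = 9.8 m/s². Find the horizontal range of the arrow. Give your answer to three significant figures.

For level ground, R = v₀² sin(2θ) / g.
sin(2 × 37.0°) = sin 74.00° = 0.9613.
R = (63.2)² × 0.9613 / 9.8 = 392 m.

392 m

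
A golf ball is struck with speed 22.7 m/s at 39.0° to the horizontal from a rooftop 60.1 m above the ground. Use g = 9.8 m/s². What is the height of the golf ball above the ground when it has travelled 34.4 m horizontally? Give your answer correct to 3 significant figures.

69.3 m

v_x = 22.7 cos 39.0° = 17.64 m/s, v_y0 = 22.7 sin 39.0° = 14.29 m/s.
Time to reach x = 34.4 m: t = x / v_x = 34.4 / 17.64 = 1.950 s.
y = 60.1 + v_y0 t − ½ g t² = 60.1 + 14.29×1.950 − 4.900×1.950² = 69.3 m.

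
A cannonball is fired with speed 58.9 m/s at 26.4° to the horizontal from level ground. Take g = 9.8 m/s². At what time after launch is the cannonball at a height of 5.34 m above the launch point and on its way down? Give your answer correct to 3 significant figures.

v_y0 = 58.9 sin 26.4° = 26.19 m/s.
Set y = v_y0 t − ½ g t² = 5.34: 4.900 t² − 26.19 t + 5.34 = 0.
t = [26.19 ± √(685.9 − 104.7)] / 9.8 = (26.19 ± 24.11) / 9.8, giving t = 0.212 s or t = 5.13 s.
On the way down corresponds to the larger root: t = 5.13 s.

5.13 s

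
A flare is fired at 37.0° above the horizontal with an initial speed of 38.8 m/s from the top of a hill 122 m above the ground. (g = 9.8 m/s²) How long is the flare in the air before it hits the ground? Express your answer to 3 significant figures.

7.91 s

Vertical component: v_y = 38.8 sin 37.0° = 23.35 m/s.
Taking up as positive with launch at y = 122 m, landing at y = 0: 0 = 122 + 23.35 t − ½(9.8) t².
Solving 4.900 t² − 23.35 t − 122 = 0 gives t = [23.35 + √(23.35² + 4·4.900·122)] / 9.800 = 7.91 s.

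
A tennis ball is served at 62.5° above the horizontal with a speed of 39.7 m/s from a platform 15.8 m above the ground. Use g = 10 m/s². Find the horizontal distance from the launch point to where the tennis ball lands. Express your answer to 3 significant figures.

Components: v_x = 39.7 cos 62.5° = 18.33 m/s, v_y = 39.7 sin 62.5° = 35.21 m/s.
Vertical: 0 = 15.8 + 35.21 t − ½(10) t² ⇒ 5.000 t² − 35.21 t − 15.8 = 0.
t = [35.21 + √(1240 + 316.0)] / 10.00 = 7.466 s.
Horizontal: R = v_x · t = 18.33 × 7.466 = 137 m.

137 m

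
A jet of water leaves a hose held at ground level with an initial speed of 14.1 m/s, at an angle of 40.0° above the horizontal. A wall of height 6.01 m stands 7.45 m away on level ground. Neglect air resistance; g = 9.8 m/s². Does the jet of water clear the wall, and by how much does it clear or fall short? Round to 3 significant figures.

v_x = 14.1 cos 40.0° = 10.80 m/s; v_y0 = 14.1 sin 40.0° = 9.063 m/s.
Time to reach the wall: t = 7.45 / 10.80 = 0.6898 s.
Height at that point: y = 9.063×0.6898 − 4.900×0.6898² = 3.920 m.
That is 6.01 − 3.920 = 2.09 m below the top of the wall, so the jet of water does not clear it.

No — it falls 2.09 m short of clearing the wall.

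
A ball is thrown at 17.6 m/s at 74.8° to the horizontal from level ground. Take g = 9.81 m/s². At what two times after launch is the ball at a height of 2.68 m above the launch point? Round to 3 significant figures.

v_y0 = 17.6 sin 74.8° = 16.98 m/s.
Set y = v_y0 t − ½ g t² = 2.68: 4.905 t² − 16.98 t + 2.68 = 0.
t = [16.98 ± √(288.3 − 52.58)] / 9.81 = (16.98 ± 15.35) / 9.81, giving t = 0.166 s or t = 3.30 s.
So the ball is at 2.68 m at t = 0.166 s (rising) and t = 3.30 s (falling).

0.166 s and 3.30 s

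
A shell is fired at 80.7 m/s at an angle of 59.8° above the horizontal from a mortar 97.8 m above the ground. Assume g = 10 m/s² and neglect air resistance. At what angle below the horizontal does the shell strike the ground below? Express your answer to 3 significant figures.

63.8°

v_x = 80.7 cos 59.8° = 40.59 m/s.
At impact |v_y| = √(v_y0² + 2 g h) = √(69.75² + 2×10×97.8) = 82.59 m/s.
Angle below horizontal = arctan(|v_y| / v_x) = arctan(82.59 / 40.59) = 63.8°.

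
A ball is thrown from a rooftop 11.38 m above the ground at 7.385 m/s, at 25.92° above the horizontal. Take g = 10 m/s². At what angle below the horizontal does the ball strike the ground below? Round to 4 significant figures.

v_x = 7.385 cos 25.92° = 6.6421 m/s.
At impact |v_y| = √(v_y0² + 2 g h) = √(3.2281² + 2×10×11.38) = 15.428 m/s.
Angle below horizontal = arctan(|v_y| / v_x) = arctan(15.428 / 6.6421) = 66.71°.

66.71°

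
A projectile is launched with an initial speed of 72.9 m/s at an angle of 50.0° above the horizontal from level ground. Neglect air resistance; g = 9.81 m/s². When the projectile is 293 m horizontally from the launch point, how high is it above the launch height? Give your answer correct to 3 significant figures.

v_x = 72.9 cos 50.0° = 46.86 m/s, v_y0 = 72.9 sin 50.0° = 55.84 m/s.
Time to reach x = 293 m: t = x / v_x = 293 / 46.86 = 6.253 s.
y = v_y0 t − ½ g t² = 55.84×6.253 − 4.905×6.253² = 157 m.

157 m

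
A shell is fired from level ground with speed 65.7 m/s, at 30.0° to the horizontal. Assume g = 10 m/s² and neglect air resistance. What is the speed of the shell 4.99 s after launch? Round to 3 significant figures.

v_x = 65.7 cos 30.0° = 56.90 m/s (constant).
v_y(t) = 65.7 sin 30.0° − g t = 32.85 − 10 × 4.99 = -17.05 m/s.
Speed = √(v_x² + v_y²) = √(3238 + 290.7) = 59.4 m/s.

59.4 m/s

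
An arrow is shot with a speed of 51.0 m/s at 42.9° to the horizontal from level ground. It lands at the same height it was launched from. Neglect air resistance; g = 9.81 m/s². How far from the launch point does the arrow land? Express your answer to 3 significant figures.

264 m

Components: v_x = 51.0 cos 42.9° = 37.36 m/s, v_y = 51.0 sin 42.9° = 34.72 m/s.
Time of flight (same landing height): t = 2 v_y / g = 2 × 34.72 / 9.81 = 7.078 s.
Range: R = v_x · t = 37.36 × 7.078 = 264 m.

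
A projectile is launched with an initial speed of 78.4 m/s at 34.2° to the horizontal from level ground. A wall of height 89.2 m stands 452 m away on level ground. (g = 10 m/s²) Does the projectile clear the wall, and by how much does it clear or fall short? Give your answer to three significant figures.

No — it falls 25.0 m short of clearing the wall.

v_x = 78.4 cos 34.2° = 64.84 m/s; v_y0 = 78.4 sin 34.2° = 44.07 m/s.
Time to reach the wall: t = 452 / 64.84 = 6.971 s.
Height at that point: y = 44.07×6.971 − 5.000×6.971² = 64.24 m.
That is 89.2 − 64.24 = 25.0 m below the top of the wall, so the projectile does not clear it.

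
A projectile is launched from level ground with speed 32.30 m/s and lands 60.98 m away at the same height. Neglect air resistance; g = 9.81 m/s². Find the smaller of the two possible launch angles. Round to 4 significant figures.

Level-ground range: R = v₀² sin(2θ)/g ⇒ sin 2θ = R g / v₀² = 60.98×9.81/32.30² = 0.5734.
2θ = arcsin(0.5734) = 34.988° or 180° − 34.988° = 145.012°.
So θ = 17.49° or θ = 72.51°.

17.49°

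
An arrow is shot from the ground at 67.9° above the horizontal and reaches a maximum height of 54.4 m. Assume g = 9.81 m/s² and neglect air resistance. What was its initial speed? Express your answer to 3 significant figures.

35.3 m/s

At maximum height v_y = 0, so (v₀ sin θ)² = 2 g H.
v₀ sin 67.9° = √(2 × 9.81 × 54.4) = 32.67 m/s.
v₀ = 32.67 / sin 67.9° = 32.67 / 0.9265 = 35.3 m/s.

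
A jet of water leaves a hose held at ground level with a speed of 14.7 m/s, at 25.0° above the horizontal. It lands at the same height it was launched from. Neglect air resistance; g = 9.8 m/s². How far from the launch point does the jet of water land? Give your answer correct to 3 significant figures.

Components: v_x = 14.7 cos 25.0° = 13.32 m/s, v_y = 14.7 sin 25.0° = 6.212 m/s.
Time of flight (same landing height): t = 2 v_y / g = 2 × 6.212 / 9.8 = 1.268 s.
Range: R = v_x · t = 13.32 × 1.268 = 16.9 m.

16.9 m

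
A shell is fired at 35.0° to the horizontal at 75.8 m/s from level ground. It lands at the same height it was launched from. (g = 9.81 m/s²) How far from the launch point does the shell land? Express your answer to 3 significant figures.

550 m

Components: v_x = 75.8 cos 35.0° = 62.09 m/s, v_y = 75.8 sin 35.0° = 43.48 m/s.
Time of flight (same landing height): t = 2 v_y / g = 2 × 43.48 / 9.81 = 8.864 s.
Range: R = v_x · t = 62.09 × 8.864 = 550 m.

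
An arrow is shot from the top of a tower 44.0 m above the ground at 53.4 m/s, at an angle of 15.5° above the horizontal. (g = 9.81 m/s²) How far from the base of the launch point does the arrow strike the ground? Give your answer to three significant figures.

Components: v_x = 53.4 cos 15.5° = 51.46 m/s, v_y = 53.4 sin 15.5° = 14.27 m/s.
Vertical: 0 = 44.0 + 14.27 t − ½(9.81) t² ⇒ 4.905 t² − 14.27 t − 44.0 = 0.
t = [14.27 + √(203.6 + 863.3)] / 9.810 = 4.784 s.
Horizontal: R = v_x · t = 51.46 × 4.784 = 246 m.

246 m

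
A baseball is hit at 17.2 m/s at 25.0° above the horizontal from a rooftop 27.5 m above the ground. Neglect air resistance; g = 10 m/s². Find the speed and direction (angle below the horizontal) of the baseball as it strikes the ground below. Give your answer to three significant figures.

29.1 m/s at 57.6° below the horizontal

v_x = 17.2 cos 25.0° = 15.59 m/s (constant).
|v_y| at impact = √((7.269)² + 2×10×27.5) = 24.55 m/s.
Speed = √(15.59² + 24.55²) = 29.1 m/s; angle = arctan(24.55/15.59) = 57.6° below horizontal.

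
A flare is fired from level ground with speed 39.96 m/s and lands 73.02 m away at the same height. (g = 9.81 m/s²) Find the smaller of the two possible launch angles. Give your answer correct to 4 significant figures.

Level-ground range: R = v₀² sin(2θ)/g ⇒ sin 2θ = R g / v₀² = 73.02×9.81/39.96² = 0.4486.
2θ = arcsin(0.4486) = 26.654° or 180° − 26.654° = 153.346°.
So θ = 13.33° or θ = 76.67°.

13.33°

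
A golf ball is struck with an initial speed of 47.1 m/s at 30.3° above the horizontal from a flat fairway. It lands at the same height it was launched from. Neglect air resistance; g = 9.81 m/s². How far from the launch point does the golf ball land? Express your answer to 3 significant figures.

Components: v_x = 47.1 cos 30.3° = 40.67 m/s, v_y = 47.1 sin 30.3° = 23.76 m/s.
Time of flight (same landing height): t = 2 v_y / g = 2 × 23.76 / 9.81 = 4.844 s.
Range: R = v_x · t = 40.67 × 4.844 = 197 m.

197 m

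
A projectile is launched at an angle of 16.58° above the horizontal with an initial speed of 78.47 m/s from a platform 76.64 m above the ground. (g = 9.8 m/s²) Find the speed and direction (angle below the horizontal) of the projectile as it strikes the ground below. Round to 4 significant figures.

87.52 m/s at 30.76° below the horizontal

v_x = 78.47 cos 16.58° = 75.207 m/s (constant).
|v_y| at impact = √((22.392)² + 2×9.8×76.64) = 44.761 m/s.
Speed = √(75.207² + 44.761²) = 87.52 m/s; angle = arctan(44.761/75.207) = 30.76° below horizontal.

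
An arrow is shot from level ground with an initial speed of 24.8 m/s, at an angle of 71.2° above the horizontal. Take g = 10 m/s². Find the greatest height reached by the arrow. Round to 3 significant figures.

27.6 m

Vertical component of launch velocity: v_y = 24.8 sin 71.2° = 23.48 m/s.
At the highest point the vertical velocity is zero, so v_y² = 2 g h_max.
h_max = (23.48)² / (2 × 10) = 551.3 / 20.00 = 27.6 m.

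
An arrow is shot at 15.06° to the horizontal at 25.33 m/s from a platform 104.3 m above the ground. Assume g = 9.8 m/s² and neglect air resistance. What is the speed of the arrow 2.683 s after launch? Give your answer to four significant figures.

31.41 m/s

v_x = 25.33 cos 15.06° = 24.460 m/s (constant).
v_y(t) = 25.33 sin 15.06° − g t = 6.5815 − 9.8 × 2.683 = -19.712 m/s.
Speed = √(v_x² + v_y²) = √(598.29 + 388.56) = 31.41 m/s.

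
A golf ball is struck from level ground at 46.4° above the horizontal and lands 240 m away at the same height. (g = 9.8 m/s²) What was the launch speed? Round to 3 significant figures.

On level ground, R = v₀² sin(2θ) / g, so v₀ = √(R g / sin 2θ).
sin(2 × 46.4°) = 0.9988.
v₀ = √(240 × 9.8 / 0.9988) = √2355 = 48.5 m/s.

48.5 m/s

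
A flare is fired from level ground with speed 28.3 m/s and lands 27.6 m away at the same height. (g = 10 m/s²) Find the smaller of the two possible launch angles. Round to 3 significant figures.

10.1°

Level-ground range: R = v₀² sin(2θ)/g ⇒ sin 2θ = R g / v₀² = 27.6×10/28.3² = 0.3446.
2θ = arcsin(0.3446) = 20.16° or 180° − 20.16° = 159.84°.
So θ = 10.1° or θ = 79.9°.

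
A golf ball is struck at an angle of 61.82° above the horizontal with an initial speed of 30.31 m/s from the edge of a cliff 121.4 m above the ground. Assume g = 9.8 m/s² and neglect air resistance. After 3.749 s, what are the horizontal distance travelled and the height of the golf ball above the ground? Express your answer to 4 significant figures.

x = 53.66 m, y = 152.7 m

v_x = 30.31 cos 61.82° = 14.314 m/s; v_y0 = 30.31 sin 61.82° = 26.717 m/s.
x = v_x t = 14.314 × 3.749 = 53.66 m.
y = 121.4 + v_y0 t − ½ g t² = 152.7 m.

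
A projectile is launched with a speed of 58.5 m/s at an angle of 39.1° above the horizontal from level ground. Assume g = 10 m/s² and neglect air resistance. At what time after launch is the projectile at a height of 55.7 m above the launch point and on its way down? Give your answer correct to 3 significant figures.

v_y0 = 58.5 sin 39.1° = 36.89 m/s.
Set y = v_y0 t − ½ g t² = 55.7: 5.000 t² − 36.89 t + 55.7 = 0.
t = [36.89 ± √(1361 − 1114)] / 10 = (36.89 ± 15.72) / 10, giving t = 2.12 s or t = 5.26 s.
On the way down corresponds to the larger root: t = 5.26 s.

5.26 s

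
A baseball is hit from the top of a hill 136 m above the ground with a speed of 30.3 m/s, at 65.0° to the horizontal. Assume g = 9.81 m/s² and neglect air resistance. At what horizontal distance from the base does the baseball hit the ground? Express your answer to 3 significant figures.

Components: v_x = 30.3 cos 65.0° = 12.81 m/s, v_y = 30.3 sin 65.0° = 27.46 m/s.
Vertical: 0 = 136 + 27.46 t − ½(9.81) t² ⇒ 4.905 t² − 27.46 t − 136 = 0.
t = [27.46 + √(754.1 + 2668)] / 9.810 = 8.762 s.
Horizontal: R = v_x · t = 12.81 × 8.762 = 112 m.

112 m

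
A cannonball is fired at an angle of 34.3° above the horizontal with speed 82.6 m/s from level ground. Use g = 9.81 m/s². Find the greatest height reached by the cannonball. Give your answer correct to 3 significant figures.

Vertical component of launch velocity: v_y = 82.6 sin 34.3° = 46.55 m/s.
At the highest point the vertical velocity is zero, so v_y² = 2 g h_max.
h_max = (46.55)² / (2 × 9.81) = 2167 / 19.62 = 110 m.

110 m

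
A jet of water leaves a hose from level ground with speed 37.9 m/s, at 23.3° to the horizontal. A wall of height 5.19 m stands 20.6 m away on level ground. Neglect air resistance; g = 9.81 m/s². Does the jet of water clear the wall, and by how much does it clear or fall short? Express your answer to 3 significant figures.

v_x = 37.9 cos 23.3° = 34.81 m/s; v_y0 = 37.9 sin 23.3° = 14.99 m/s.
Time to reach the wall: t = 20.6 / 34.81 = 0.5918 s.
Height at that point: y = 14.99×0.5918 − 4.905×0.5918² = 7.153 m.
That is 7.153 − 5.19 = 1.96 m above the top of the wall, so the jet of water clears it.

Yes — it clears the wall by 1.96 m.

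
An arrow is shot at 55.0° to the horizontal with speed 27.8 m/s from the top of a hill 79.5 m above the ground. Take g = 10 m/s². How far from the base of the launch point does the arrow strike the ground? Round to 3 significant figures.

110 m

Components: v_x = 27.8 cos 55.0° = 15.95 m/s, v_y = 27.8 sin 55.0° = 22.77 m/s.
Vertical: 0 = 79.5 + 22.77 t − ½(10) t² ⇒ 5.000 t² − 22.77 t − 79.5 = 0.
t = [22.77 + √(518.5 + 1590)] / 10.00 = 6.869 s.
Horizontal: R = v_x · t = 15.95 × 6.869 = 110 m.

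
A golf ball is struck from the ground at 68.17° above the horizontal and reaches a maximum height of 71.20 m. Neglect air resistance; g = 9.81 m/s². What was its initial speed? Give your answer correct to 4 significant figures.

At maximum height v_y = 0, so (v₀ sin θ)² = 2 g H.
v₀ sin 68.17° = √(2 × 9.81 × 71.20) = 37.376 m/s.
v₀ = 37.376 / sin 68.17° = 37.376 / 0.9283 = 40.26 m/s.

40.26 m/s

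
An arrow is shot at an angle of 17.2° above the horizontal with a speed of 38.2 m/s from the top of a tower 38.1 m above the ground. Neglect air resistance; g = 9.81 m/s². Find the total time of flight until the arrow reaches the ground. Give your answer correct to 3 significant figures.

4.17 s

Vertical component: v_y = 38.2 sin 17.2° = 11.30 m/s.
Taking up as positive with launch at y = 38.1 m, landing at y = 0: 0 = 38.1 + 11.30 t − ½(9.81) t².
Solving 4.905 t² − 11.30 t − 38.1 = 0 gives t = [11.30 + √(11.30² + 4·4.905·38.1)] / 9.810 = 4.17 s.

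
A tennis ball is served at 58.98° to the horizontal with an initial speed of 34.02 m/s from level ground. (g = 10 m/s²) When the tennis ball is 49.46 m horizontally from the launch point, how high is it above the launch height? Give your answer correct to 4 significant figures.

42.46 m

v_x = 34.02 cos 58.98° = 17.532 m/s, v_y0 = 34.02 sin 58.98° = 29.155 m/s.
Time to reach x = 49.46 m: t = x / v_x = 49.46 / 17.532 = 2.8211 s.
y = v_y0 t − ½ g t² = 29.155×2.8211 − 5.000×2.8211² = 42.46 m.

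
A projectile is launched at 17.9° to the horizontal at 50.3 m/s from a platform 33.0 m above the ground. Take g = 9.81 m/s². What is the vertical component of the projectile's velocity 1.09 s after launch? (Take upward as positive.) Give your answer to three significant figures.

4.77 m/s

Initial vertical component: v_y0 = 50.3 sin 17.9° = 15.46 m/s.
v_y(t) = v_y0 − g t = 15.46 − 9.81 × 1.09 = 4.77 m/s.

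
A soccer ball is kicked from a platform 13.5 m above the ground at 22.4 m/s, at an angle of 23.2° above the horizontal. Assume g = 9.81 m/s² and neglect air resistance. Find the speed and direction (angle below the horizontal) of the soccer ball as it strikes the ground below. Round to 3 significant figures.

v_x = 22.4 cos 23.2° = 20.59 m/s (constant).
|v_y| at impact = √((8.824)² + 2×9.81×13.5) = 18.51 m/s.
Speed = √(20.59² + 18.51²) = 27.7 m/s; angle = arctan(18.51/20.59) = 42.0° below horizontal.

27.7 m/s at 42.0° below the horizontal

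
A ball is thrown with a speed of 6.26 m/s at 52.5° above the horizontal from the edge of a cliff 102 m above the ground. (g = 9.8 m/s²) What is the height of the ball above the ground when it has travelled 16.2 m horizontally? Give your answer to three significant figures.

34.6 m

v_x = 6.26 cos 52.5° = 3.811 m/s, v_y0 = 6.26 sin 52.5° = 4.966 m/s.
Time to reach x = 16.2 m: t = x / v_x = 16.2 / 3.811 = 4.251 s.
y = 102 + v_y0 t − ½ g t² = 102 + 4.966×4.251 − 4.900×4.251² = 34.6 m.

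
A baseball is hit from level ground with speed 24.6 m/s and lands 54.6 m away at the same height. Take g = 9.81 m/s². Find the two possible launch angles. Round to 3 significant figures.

Level-ground range: R = v₀² sin(2θ)/g ⇒ sin 2θ = R g / v₀² = 54.6×9.81/24.6² = 0.8851.
2θ = arcsin(0.8851) = 62.26° or 180° − 62.26° = 117.74°.
So θ = 31.1° or θ = 58.9°.

31.1° and 58.9°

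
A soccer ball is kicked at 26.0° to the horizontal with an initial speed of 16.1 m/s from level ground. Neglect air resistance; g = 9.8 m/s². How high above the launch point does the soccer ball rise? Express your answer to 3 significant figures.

2.54 m

Vertical component of launch velocity: v_y = 16.1 sin 26.0° = 7.058 m/s.
At the highest point the vertical velocity is zero, so v_y² = 2 g h_max.
h_max = (7.058)² / (2 × 9.8) = 49.82 / 19.60 = 2.54 m.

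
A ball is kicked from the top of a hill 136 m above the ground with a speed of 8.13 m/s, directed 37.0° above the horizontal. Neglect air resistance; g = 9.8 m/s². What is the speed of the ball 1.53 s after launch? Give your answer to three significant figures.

v_x = 8.13 cos 37.0° = 6.493 m/s (constant).
v_y(t) = 8.13 sin 37.0° − g t = 4.893 − 9.8 × 1.53 = -10.10 m/s.
Speed = √(v_x² + v_y²) = √(42.16 + 102.0) = 12.0 m/s.

12.0 m/s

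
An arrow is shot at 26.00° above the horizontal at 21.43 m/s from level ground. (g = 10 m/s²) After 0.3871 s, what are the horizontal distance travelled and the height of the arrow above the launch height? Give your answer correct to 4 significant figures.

v_x = 21.43 cos 26.00° = 19.261 m/s; v_y0 = 21.43 sin 26.00° = 9.3943 m/s.
x = v_x t = 19.261 × 0.3871 = 7.456 m.
y = v_y0 t − ½ g t² = 9.3943×0.3871 − 5.000×0.3871² = 2.887 m.

x = 7.456 m, y = 2.887 m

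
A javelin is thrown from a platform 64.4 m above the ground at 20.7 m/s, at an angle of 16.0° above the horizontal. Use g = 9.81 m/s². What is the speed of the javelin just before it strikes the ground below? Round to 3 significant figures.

v_x = 20.7 cos 16.0° = 19.90 m/s is unchanged throughout.
For the vertical component, v_y² = v_y0² + 2 g h = (5.706)² + 2×9.81×64.4 = 1296, so |v_y| = 36.00 m/s.
Impact speed = √(v_x² + v_y²) = √(396.0 + 1296) = 41.1 m/s.

41.1 m/s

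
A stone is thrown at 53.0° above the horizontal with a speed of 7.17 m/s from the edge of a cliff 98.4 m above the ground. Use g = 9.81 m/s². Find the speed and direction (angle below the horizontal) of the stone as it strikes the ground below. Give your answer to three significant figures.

44.5 m/s at 84.4° below the horizontal

v_x = 7.17 cos 53.0° = 4.315 m/s (constant).
|v_y| at impact = √((5.726)² + 2×9.81×98.4) = 44.31 m/s.
Speed = √(4.315² + 44.31²) = 44.5 m/s; angle = arctan(44.31/4.315) = 84.4° below horizontal.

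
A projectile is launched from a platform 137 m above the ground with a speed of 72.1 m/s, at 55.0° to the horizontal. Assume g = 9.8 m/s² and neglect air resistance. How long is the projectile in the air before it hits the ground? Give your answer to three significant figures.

Vertical component: v_y = 72.1 sin 55.0° = 59.06 m/s.
Taking up as positive with launch at y = 137 m, landing at y = 0: 0 = 137 + 59.06 t − ½(9.8) t².
Solving 4.900 t² − 59.06 t − 137 = 0 gives t = [59.06 + √(59.06² + 4·4.900·137)] / 9.800 = 14.0 s.

14.0 s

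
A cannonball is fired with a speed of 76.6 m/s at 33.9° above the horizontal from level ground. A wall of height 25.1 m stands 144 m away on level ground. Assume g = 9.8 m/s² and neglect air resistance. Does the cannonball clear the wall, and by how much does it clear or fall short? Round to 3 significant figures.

Yes — it clears the wall by 46.5 m.

v_x = 76.6 cos 33.9° = 63.58 m/s; v_y0 = 76.6 sin 33.9° = 42.72 m/s.
Time to reach the wall: t = 144 / 63.58 = 2.265 s.
Height at that point: y = 42.72×2.265 − 4.900×2.265² = 71.62 m.
That is 71.62 − 25.1 = 46.5 m above the top of the wall, so the cannonball clears it.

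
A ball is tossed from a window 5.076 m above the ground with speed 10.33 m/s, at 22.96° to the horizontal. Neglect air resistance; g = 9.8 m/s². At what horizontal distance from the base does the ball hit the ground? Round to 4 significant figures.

Components: v_x = 10.33 cos 22.96° = 9.5116 m/s, v_y = 10.33 sin 22.96° = 4.0296 m/s.
Vertical: 0 = 5.076 + 4.0296 t − ½(9.8) t² ⇒ 4.900 t² − 4.0296 t − 5.076 = 0.
t = [4.0296 + √(16.238 + 99.490)] / 9.800 = 1.5089 s.
Horizontal: R = v_x · t = 9.5116 × 1.5089 = 14.35 m.

14.35 m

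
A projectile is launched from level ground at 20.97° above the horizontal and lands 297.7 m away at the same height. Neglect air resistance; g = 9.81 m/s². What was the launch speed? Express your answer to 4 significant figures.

On level ground, R = v₀² sin(2θ) / g, so v₀ = √(R g / sin 2θ).
sin(2 × 20.97°) = 0.6684.
v₀ = √(297.7 × 9.81 / 0.6684) = √4369.3 = 66.10 m/s.

66.10 m/s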